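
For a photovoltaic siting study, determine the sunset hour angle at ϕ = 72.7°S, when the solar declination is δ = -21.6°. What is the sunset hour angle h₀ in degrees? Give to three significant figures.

h₀ = 180°

Sunrise equation: cos h₀ = −tan ϕ · tan δ = -1.2712 ≤ −1, so the Sun never sets (polar day) and h₀ = π.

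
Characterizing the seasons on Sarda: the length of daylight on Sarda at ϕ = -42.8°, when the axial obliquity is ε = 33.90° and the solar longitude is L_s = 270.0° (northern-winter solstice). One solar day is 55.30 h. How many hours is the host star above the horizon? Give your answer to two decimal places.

Solar declination: sin δ = sin ε · sin L_s = sin 33.90° × sin 270.0° = -0.55775, so δ = -33.900°.
cos h₀ = −tan ϕ · tan δ = −tan(-42.8°) × tan(-33.900°) = -0.6223, so h₀ = 2.2424 rad = 128.48°.
Daylight = 2h₀/(2π) × 55.30 h = (2.2424/π) × 55.30 = 39.47 h.

39.47 h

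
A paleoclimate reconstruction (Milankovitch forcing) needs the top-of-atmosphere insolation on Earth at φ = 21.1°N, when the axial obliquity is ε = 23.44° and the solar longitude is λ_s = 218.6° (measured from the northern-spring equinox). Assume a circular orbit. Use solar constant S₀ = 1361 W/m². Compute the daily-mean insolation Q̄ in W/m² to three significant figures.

Solar declination: sin δ = sin ε · sin λ_s = sin 23.44° × sin 218.6° = -0.24817, so δ = -14.369°.
cos H₀ = −tan(+21.1°) tan(-14.369°) = 0.0989, H₀ = 1.4718 rad.
Bracket: H₀ sin φ sin δ + cos φ cos δ sin H₀ = 1.4718×0.36000×-0.24817 + 0.93295×0.96872×0.99510 = -0.131492 + 0.899339 = 0.767847.
Q̄ = (S₀/π) × [bracket] = (1361/π) × 0.767847 = 332.6 W/m².

Q̄ ≈ 333 W/m²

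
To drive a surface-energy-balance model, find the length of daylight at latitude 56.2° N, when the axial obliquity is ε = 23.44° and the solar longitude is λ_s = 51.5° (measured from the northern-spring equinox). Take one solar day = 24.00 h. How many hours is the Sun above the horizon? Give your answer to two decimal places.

15.91 h

Solar declination: sin δ = sin ε · sin λ_s = sin 23.44° × sin 51.5° = 0.31131, so δ = +18.138°.
cos H₀ = −tan φ · tan δ = −tan(+56.2°) × tan(+18.138°) = -0.4894, so H₀ = 2.0821 rad = 119.30°.
Daylight = 2H₀/(2π) × 24.00 h = (2.0821/π) × 24.00 = 15.91 h.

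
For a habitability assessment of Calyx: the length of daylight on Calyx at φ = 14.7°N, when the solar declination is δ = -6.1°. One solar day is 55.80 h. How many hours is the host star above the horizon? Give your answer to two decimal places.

27.40 h

cos H₀ = −tan φ · tan δ = −tan(+14.7°) × tan(-6.100°) = 0.0280, so H₀ = 1.5428 rad = 88.39°.
Daylight = 2H₀/(2π) × 55.80 h = (1.5428/π) × 55.80 = 27.40 h.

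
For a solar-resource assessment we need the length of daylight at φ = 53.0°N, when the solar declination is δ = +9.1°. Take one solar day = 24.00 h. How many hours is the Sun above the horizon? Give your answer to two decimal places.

13.64 h

cos H₀ = −tan φ · tan δ = −tan(+53.0°) × tan(+9.100°) = -0.2126, so H₀ = 1.7850 rad = 102.27°.
Daylight = 2H₀/(2π) × 24.00 h = (1.7850/π) × 24.00 = 13.64 h.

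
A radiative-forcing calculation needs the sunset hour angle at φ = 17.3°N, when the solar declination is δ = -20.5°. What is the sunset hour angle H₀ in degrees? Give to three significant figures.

cos H₀ = −tan φ · tan δ = −tan(+17.3°) × tan(-20.500°) = 0.1165, so H₀ = 1.4541 rad = 83.31°.

H₀ = 83.3°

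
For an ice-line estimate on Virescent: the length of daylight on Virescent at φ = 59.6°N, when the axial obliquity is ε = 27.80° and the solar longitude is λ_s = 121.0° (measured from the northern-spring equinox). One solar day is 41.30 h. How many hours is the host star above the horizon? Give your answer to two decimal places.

31.67 h

Solar declination: sin δ = sin ε · sin λ_s = sin 27.80° × sin 121.0° = 0.39977, so δ = +23.564°.
cos H₀ = −tan φ · tan δ = −tan(+59.6°) × tan(+23.564°) = -0.7434, so H₀ = 2.4089 rad = 138.02°.
Daylight = 2H₀/(2π) × 41.30 h = (2.4089/π) × 41.30 = 31.67 h.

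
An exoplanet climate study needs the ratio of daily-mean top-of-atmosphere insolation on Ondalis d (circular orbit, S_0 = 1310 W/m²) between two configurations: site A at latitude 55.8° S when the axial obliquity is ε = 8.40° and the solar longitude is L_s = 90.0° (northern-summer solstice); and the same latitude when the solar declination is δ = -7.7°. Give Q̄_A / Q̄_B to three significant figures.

— Configuration A (ϕ=-55.8°):
Solar declination: sin δ = sin ε · sin L_s = sin 8.40° × sin 90.0° = 0.14608, so δ = +8.400°.
cos h₀ = −tan(-55.8°) tan(+8.400°) = 0.2173, h₀ = 1.3518 rad.
Bracket: h₀ sin ϕ sin δ + cos ϕ cos δ sin h₀ = 1.3518×-0.82708×0.14608 + 0.56208×0.98927×0.97611 = -0.163324 + 0.542765 = 0.379441.
Q̄ = (S_0/π) × [bracket] = (1310/π) × 0.379441 = 158.22 W/m².
— Configuration B (ϕ=-55.8°):
cos h₀ = −tan(-55.8°) tan(-7.700°) = -0.1989, h₀ = 1.7711 rad.
Bracket: h₀ sin ϕ sin δ + cos ϕ cos δ sin h₀ = 1.7711×-0.82708×-0.13399 + 0.56208×0.99098×0.98001 = 0.196274 + 0.545875 = 0.742149.
Q̄ = (S_0/π) × [bracket] = (1310/π) × 0.742149 = 309.47 W/m².
Ratio Q̄_A / Q̄_B = 158.22 / 309.47 = 0.5113.

Q̄_A / Q̄_B ≈ 0.511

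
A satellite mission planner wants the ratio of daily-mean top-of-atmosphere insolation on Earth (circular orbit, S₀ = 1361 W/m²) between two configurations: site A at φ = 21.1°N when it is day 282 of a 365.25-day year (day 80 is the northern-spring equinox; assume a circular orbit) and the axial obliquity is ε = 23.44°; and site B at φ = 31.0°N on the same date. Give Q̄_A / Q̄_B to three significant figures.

Q̄_A / Q̄_B ≈ 1.14

— Configuration A (φ=+21.1°):
Solar longitude: λ_s = 360° × (282 − 80)/365.25 = 199.097°.
sin δ = sin 23.44° × sin 199.097° = -0.13014, so δ = -7.478°.
cos H₀ = −tan(+21.1°) tan(-7.478°) = 0.0506, H₀ = 1.5201 rad.
Bracket: H₀ sin φ sin δ + cos φ cos δ sin H₀ = 1.5201×0.36000×-0.13014 + 0.93295×0.99150×0.99872 = -0.071217 + 0.923836 = 0.852619.
Q̄ = (S₀/π) × [bracket] = (1361/π) × 0.852619 = 369.37 W/m².
— Configuration B (φ=+31.0°):
cos H₀ = −tan(+31.0°) tan(-7.478°) = 0.0789, H₀ = 1.4918 rad.
Bracket: H₀ sin φ sin δ + cos φ cos δ sin H₀ = 1.4918×0.51504×-0.13014 + 0.85717×0.99150×0.99689 = -0.099991 + 0.847241 = 0.747250.
Q̄ = (S₀/π) × [bracket] = (1361/π) × 0.747250 = 323.72 W/m².
Ratio Q̄_A / Q̄_B = 369.37 / 323.72 = 1.141.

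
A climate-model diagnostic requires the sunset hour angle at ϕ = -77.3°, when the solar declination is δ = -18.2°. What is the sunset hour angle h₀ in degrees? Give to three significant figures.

Sunrise equation: cos h₀ = −tan ϕ · tan δ = -1.4589 ≤ −1, so the Sun never sets (polar day) and h₀ = π.

h₀ = 180°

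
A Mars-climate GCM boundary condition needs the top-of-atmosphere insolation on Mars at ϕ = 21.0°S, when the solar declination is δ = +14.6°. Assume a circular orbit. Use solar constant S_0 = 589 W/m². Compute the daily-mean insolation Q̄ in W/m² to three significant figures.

cos h₀ = −tan(-21.0°) tan(+14.600°) = 0.1000, h₀ = 1.4706 rad.
Bracket: h₀ sin ϕ sin δ + cos ϕ cos δ sin h₀ = 1.4706×-0.35837×0.25207 + 0.93358×0.96771×0.99499 = -0.132846 + 0.898908 = 0.766062.
Q̄ = (S_0/π) × [bracket] = (589/π) × 0.766062 = 143.6 W/m².

Q̄ ≈ 144 W/m²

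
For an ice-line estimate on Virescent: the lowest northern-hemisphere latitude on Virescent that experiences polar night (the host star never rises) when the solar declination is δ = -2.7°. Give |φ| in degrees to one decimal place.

Polar night requires cos H₀ = −tan φ tan δ ≥ 1, i.e. tan φ tan δ ≤ −1.
The boundary is |tan φ| · |tan δ| = 1, so |φ| = 90° − |δ| = 90° − 2.7° = 87.3° in the northern hemisphere.

|φ| = 87.3°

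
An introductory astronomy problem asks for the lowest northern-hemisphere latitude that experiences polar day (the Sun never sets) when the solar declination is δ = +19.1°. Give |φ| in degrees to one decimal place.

|φ| = 70.9°

Polar day requires cos H₀ = −tan φ tan δ ≤ −1, i.e. tan φ tan δ ≥ 1.
The boundary is |tan φ| · |tan δ| = 1, so |φ| = 90° − |δ| = 90° − 19.1° = 70.9° in the northern hemisphere.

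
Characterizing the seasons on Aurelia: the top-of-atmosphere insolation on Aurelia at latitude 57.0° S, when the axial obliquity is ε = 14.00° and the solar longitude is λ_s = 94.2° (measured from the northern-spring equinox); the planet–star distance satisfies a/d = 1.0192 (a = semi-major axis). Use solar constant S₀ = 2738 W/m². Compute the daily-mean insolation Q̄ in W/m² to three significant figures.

Q̄ ≈ 226 W/m²

Solar declination: sin δ = sin ε · sin λ_s = sin 14.00° × sin 94.2° = 0.24127, so δ = +13.962°.
cos H₀ = −tan(-57.0°) tan(+13.962°) = 0.3828, H₀ = 1.1779 rad.
Bracket: H₀ sin φ sin δ + cos φ cos δ sin H₀ = 1.1779×-0.83867×0.24127 + 0.54464×0.97046×0.92382 = -0.238343 + 0.488286 = 0.249943.
Inverse-square distance factor (a/d)² = 1.0192² = 1.038769.
Q̄ = (S₀/π) × 1.038769 × [bracket] = (2738/π) × 1.038769 × 0.249943 = 226.3 W/m².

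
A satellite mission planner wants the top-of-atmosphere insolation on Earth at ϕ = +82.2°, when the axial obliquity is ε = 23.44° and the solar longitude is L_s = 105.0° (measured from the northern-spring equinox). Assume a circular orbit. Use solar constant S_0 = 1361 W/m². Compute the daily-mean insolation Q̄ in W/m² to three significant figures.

Solar declination: sin δ = sin ε · sin L_s = sin 23.44° × sin 105.0° = 0.38423, so δ = +22.596°.
cos h₀ = −tan(+82.2°) tan(+22.596°) = -3.0382 ≤ −1 ⇒ polar day, h₀ = π.
Bracket: h₀ sin ϕ sin δ + cos ϕ cos δ sin h₀ = 3.1416×0.99075×0.38423 + 0.13572×0.92324×0.00000 = 1.195931 + 0.000000 = 1.195931.
Q̄ = (S_0/π) × [bracket] = (1361/π) × 1.195931 = 518.1 W/m².

Q̄ ≈ 518 W/m²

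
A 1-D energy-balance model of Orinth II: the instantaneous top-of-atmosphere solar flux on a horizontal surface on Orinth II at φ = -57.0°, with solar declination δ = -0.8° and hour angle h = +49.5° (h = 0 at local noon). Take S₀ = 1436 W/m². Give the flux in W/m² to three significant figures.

cos θ_z = sin φ sin δ + cos φ cos δ cos h = 0.011710 + 0.353680 = 0.365390.
Flux = S₀ · cos θ_z = 1436 × 0.365390 = 524.7 W/m².

525 W/m²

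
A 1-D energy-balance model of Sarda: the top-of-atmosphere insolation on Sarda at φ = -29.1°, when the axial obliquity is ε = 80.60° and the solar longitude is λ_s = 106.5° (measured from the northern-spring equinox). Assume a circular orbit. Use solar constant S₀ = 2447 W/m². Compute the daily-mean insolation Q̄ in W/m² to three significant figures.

Solar declination: sin δ = sin ε · sin λ_s = sin 80.60° × sin 106.5° = 0.94594, so δ = +71.075°.
cos H₀ = −tan(-29.1°) tan(+71.075°) = 1.6234 ≥ 1 ⇒ polar night, H₀ = 0 and Q̄ = 0.

Q̄ ≈ 0.00 W/m²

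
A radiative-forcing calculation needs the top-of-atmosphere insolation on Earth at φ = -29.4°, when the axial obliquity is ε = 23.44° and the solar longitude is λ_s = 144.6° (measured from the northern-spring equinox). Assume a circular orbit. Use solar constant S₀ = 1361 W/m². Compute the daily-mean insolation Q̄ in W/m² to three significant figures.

Q̄ ≈ 294 W/m²

Solar declination: sin δ = sin ε · sin λ_s = sin 23.44° × sin 144.6° = 0.23043, so δ = +13.322°.
cos H₀ = −tan(-29.4°) tan(+13.322°) = 0.1334, H₀ = 1.4370 rad.
Bracket: H₀ sin φ sin δ + cos φ cos δ sin H₀ = 1.4370×-0.49090×0.23043 + 0.87121×0.97309×0.99106 = -0.162551 + 0.840187 = 0.677636.
Q̄ = (S₀/π) × [bracket] = (1361/π) × 0.677636 = 293.6 W/m².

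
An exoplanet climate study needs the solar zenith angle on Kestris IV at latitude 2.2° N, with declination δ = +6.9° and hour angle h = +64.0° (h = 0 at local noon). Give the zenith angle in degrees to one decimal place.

θ_z = 63.9°

cos θ_z = sin ϕ sin δ + cos ϕ cos δ cos h = 0.004612 + 0.434875 = 0.439487.
θ_z = arccos(0.439487) = 63.9°.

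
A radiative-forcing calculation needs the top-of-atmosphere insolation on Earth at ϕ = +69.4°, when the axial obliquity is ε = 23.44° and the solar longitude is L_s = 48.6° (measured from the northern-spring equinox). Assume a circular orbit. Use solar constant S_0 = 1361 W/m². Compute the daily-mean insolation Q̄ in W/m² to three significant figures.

Solar declination: sin δ = sin ε · sin L_s = sin 23.44° × sin 48.6° = 0.29839, so δ = +17.361°.
cos h₀ = −tan(+69.4°) tan(+17.361°) = -0.8317, h₀ = 2.5530 rad.
Bracket: h₀ sin ϕ sin δ + cos ϕ cos δ sin h₀ = 2.5530×0.93606×0.29839 + 0.35184×0.95445×0.55518 = 0.713081 + 0.186437 = 0.899518.
Q̄ = (S_0/π) × [bracket] = (1361/π) × 0.899518 = 389.7 W/m².

Q̄ ≈ 390 W/m²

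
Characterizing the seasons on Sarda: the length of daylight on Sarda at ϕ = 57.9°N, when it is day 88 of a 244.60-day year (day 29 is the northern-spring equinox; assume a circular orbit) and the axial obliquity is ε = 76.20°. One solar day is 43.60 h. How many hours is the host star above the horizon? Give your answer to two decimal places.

Solar longitude: L_s = 360° × (88 − 29)/244.60 = 86.836°.
sin δ = sin 76.20° × sin 86.836° = 0.96965, so δ = +75.849°.
Sunrise equation: cos h₀ = −tan ϕ · tan δ = -6.3226 ≤ −1, so the host star never sets (polar day) and h₀ = π.
Daylight = 2h₀/(2π) × 43.60 h = (3.1416/π) × 43.60 = 43.60 h.

43.60 h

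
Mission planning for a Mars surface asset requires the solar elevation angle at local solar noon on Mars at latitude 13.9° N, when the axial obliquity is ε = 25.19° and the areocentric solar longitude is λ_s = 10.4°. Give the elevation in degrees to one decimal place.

sin δ = sin 25.19° × sin 10.4° = 0.07683, so δ = +4.407°.
At local noon the hour angle is zero, so the zenith angle equals |φ − δ| = |+13.9° − (+4.407°)| = 9.493°.
Elevation = 90° − 9.493° = 80.5°.

80.5°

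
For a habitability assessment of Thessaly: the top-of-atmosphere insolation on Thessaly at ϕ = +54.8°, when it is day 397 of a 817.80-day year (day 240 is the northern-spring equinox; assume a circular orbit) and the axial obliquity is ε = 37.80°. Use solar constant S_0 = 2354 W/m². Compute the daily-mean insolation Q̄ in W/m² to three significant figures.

Q̄ ≈ 1.10e+03 W/m²

Solar longitude: L_s = 360° × (397 − 240)/817.80 = 69.112°.
sin δ = sin 37.80° × sin 69.112° = 0.57263, so δ = +34.934°.
cos h₀ = −tan(+54.8°) tan(+34.934°) = -0.9902, h₀ = 3.0012 rad.
Bracket: h₀ sin ϕ sin δ + cos ϕ cos δ sin h₀ = 3.0012×0.81714×0.57263 + 0.57643×0.81982×0.13992 = 1.404318 + 0.066122 = 1.470440.
Q̄ = (S_0/π) × [bracket] = (2354/π) × 1.470440 = 1102 W/m².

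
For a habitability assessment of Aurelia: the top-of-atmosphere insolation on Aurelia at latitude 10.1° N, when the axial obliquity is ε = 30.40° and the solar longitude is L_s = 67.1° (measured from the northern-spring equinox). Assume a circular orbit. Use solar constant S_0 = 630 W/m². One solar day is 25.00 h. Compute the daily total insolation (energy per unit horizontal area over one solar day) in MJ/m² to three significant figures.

Solar declination: sin δ = sin ε · sin L_s = sin 30.40° × sin 67.1° = 0.46615, so δ = +27.785°.
cos h₀ = −tan(+10.1°) tan(+27.785°) = -0.0939, h₀ = 1.6648 rad.
Bracket: h₀ sin ϕ sin δ + cos ϕ cos δ sin h₀ = 1.6648×0.17537×0.46615 + 0.98450×0.88471×0.99559 = 0.136095 + 0.867156 = 1.003251.
Q̄ = (S_0/π) × [bracket] = (630/π) × 1.003251 = 201.19 W/m².
Daily total = Q̄ × 25.00 h × 3600 s/h = 201.19 × 25.00 × 3600 / 10⁶ = 18.11 MJ/m².

18.1 MJ/m²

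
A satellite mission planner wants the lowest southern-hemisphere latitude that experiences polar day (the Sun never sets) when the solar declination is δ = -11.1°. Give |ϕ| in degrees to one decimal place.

Polar day requires cos h₀ = −tan ϕ tan δ ≤ −1, i.e. tan ϕ tan δ ≥ 1.
The boundary is |tan ϕ| · |tan δ| = 1, so |ϕ| = 90° − |δ| = 90° − 11.1° = 78.9° in the southern hemisphere.

|ϕ| = 78.9°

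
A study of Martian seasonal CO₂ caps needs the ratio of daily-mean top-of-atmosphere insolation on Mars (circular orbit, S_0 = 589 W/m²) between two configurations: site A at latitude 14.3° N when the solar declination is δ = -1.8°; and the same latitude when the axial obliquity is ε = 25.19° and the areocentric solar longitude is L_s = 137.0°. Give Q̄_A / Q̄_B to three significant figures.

— Configuration A (ϕ=+14.3°):
cos h₀ = −tan(+14.3°) tan(-1.800°) = 0.0080, h₀ = 1.5628 rad.
Bracket: h₀ sin ϕ sin δ + cos ϕ cos δ sin h₀ = 1.5628×0.24700×-0.03141 + 0.96902×0.99951×0.99997 = -0.012125 + 0.968516 = 0.956391.
Q̄ = (S_0/π) × [bracket] = (589/π) × 0.956391 = 179.31 W/m².
— Configuration B (ϕ=+14.3°):
sin δ = sin 25.19° × sin 137.0° = 0.29027, so δ = +16.874°.
cos h₀ = −tan(+14.3°) tan(+16.874°) = -0.0773, h₀ = 1.6482 rad.
Bracket: h₀ sin ϕ sin δ + cos ϕ cos δ sin h₀ = 1.6482×0.24700×0.29027 + 0.96902×0.95694×0.99701 = 0.118170 + 0.924521 = 1.042691.
Q̄ = (S_0/π) × [bracket] = (589/π) × 1.042691 = 195.49 W/m².
Ratio Q̄_A / Q̄_B = 179.31 / 195.49 = 0.9172.

Q̄_A / Q̄_B ≈ 0.917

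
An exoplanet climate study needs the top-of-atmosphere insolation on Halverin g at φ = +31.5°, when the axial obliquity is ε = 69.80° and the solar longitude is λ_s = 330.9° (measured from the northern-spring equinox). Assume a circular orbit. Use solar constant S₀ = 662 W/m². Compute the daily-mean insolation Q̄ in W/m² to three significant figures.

Q̄ ≈ 88.9 W/m²

Solar declination: sin δ = sin ε · sin λ_s = sin 69.80° × sin 330.9° = -0.45642, so δ = -27.156°.
cos H₀ = −tan(+31.5°) tan(-27.156°) = 0.3143, H₀ = 1.2510 rad.
Bracket: H₀ sin φ sin δ + cos φ cos δ sin H₀ = 1.2510×0.52250×-0.45642 + 0.85264×0.88976×0.94931 = -0.298338 + 0.720189 = 0.421851.
Q̄ = (S₀/π) × [bracket] = (662/π) × 0.421851 = 88.89 W/m².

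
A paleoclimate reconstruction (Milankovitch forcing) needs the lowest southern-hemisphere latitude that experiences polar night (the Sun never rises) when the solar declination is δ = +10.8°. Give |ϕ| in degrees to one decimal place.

|ϕ| = 79.2°

Polar night requires cos h₀ = −tan ϕ tan δ ≥ 1, i.e. tan ϕ tan δ ≤ −1.
The boundary is |tan ϕ| · |tan δ| = 1, so |ϕ| = 90° − |δ| = 90° − 10.8° = 79.2° in the southern hemisphere.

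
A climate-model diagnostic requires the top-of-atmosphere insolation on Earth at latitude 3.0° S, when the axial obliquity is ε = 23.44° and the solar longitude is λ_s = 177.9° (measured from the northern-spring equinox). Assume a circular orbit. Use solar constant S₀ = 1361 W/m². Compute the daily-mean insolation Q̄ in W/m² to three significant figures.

Q̄ ≈ 432 W/m²

Solar declination: sin δ = sin ε · sin λ_s = sin 23.44° × sin 177.9° = 0.01458, so δ = +0.835°.
cos H₀ = −tan(-3.0°) tan(+0.835°) = 0.0008, H₀ = 1.5700 rad.
Bracket: H₀ sin φ sin δ + cos φ cos δ sin H₀ = 1.5700×-0.05234×0.01458 + 0.99863×0.99989×1.00000 = -0.001198 + 0.998520 = 0.997322.
Q̄ = (S₀/π) × [bracket] = (1361/π) × 0.997322 = 432.1 W/m².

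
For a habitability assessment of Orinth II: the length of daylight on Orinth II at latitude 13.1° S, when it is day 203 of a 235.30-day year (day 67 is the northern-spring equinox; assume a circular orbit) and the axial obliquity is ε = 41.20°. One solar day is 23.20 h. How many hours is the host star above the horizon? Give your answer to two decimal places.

Solar longitude: λ_s = 360° × (203 − 67)/235.30 = 208.075°.
sin δ = sin 41.20° × sin 208.075° = -0.30999, so δ = -18.059°.
cos H₀ = −tan φ · tan δ = −tan(-13.1°) × tan(-18.059°) = -0.0759, so H₀ = 1.6467 rad = 94.35°.
Daylight = 2H₀/(2π) × 23.20 h = (1.6467/π) × 23.20 = 12.16 h.

12.16 h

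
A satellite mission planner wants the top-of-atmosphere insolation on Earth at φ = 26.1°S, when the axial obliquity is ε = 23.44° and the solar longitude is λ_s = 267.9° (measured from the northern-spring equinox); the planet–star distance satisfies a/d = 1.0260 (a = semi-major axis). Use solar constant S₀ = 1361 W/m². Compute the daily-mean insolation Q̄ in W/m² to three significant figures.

Q̄ ≈ 510 W/m²

Solar declination: sin δ = sin ε · sin λ_s = sin 23.44° × sin 267.9° = -0.39752, so δ = -23.423°.
cos H₀ = −tan(-26.1°) tan(-23.423°) = -0.2122, H₀ = 1.7847 rad.
Bracket: H₀ sin φ sin δ + cos φ cos δ sin H₀ = 1.7847×-0.43994×-0.39752 + 0.89803×0.91759×0.97722 = 0.312117 + 0.805252 = 1.117369.
Inverse-square distance factor (a/d)² = 1.0260² = 1.052676.
Q̄ = (S₀/π) × 1.052676 × [bracket] = (1361/π) × 1.052676 × 1.117369 = 509.6 W/m².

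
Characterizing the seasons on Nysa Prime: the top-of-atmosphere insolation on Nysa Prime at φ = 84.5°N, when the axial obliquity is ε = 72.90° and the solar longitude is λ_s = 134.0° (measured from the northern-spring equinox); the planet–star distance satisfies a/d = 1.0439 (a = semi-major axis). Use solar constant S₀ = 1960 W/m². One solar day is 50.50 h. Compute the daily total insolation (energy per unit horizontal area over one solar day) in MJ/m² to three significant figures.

Solar declination: sin δ = sin ε · sin λ_s = sin 72.90° × sin 134.0° = 0.68754, so δ = +43.436°.
cos H₀ = −tan(+84.5°) tan(+43.436°) = -9.8332 ≤ −1 ⇒ polar day, H₀ = π.
Bracket: H₀ sin φ sin δ + cos φ cos δ sin H₀ = 3.1416×0.99540×0.68754 + 0.09585×0.72615×0.00000 = 2.150040 + 0.000000 = 2.150040.
Inverse-square distance factor (a/d)² = 1.0439² = 1.089727.
Q̄ = (S₀/π) × 1.089727 × [bracket] = (1960/π) × 1.089727 × 2.150040 = 1461.7 W/m².
Daily total = Q̄ × 50.50 h × 3600 s/h = 1461.7 × 50.50 × 3600 / 10⁶ = 265.7 MJ/m².

266 MJ/m²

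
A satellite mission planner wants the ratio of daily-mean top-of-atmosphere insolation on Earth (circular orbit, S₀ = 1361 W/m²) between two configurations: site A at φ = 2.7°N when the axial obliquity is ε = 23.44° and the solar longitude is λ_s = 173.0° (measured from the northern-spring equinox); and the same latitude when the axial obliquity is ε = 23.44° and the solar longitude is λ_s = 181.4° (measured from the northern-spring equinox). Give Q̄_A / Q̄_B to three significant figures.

Q̄_A / Q̄_B ≈ 1.00

— Configuration A (φ=+2.7°):
Solar declination: sin δ = sin ε · sin λ_s = sin 23.44° × sin 173.0° = 0.04848, so δ = +2.779°.
cos H₀ = −tan(+2.7°) tan(+2.779°) = -0.0023, H₀ = 1.5731 rad.
Bracket: H₀ sin φ sin δ + cos φ cos δ sin H₀ = 1.5731×0.04711×0.04848 + 0.99889×0.99882×1.00000 = 0.003593 + 0.997711 = 1.001304.
Q̄ = (S₀/π) × [bracket] = (1361/π) × 1.001304 = 433.78 W/m².
— Configuration B (φ=+2.7°):
Solar declination: sin δ = sin ε · sin λ_s = sin 23.44° × sin 181.4° = -0.00972, so δ = -0.557°.
cos H₀ = −tan(+2.7°) tan(-0.557°) = 0.0005, H₀ = 1.5703 rad.
Bracket: H₀ sin φ sin δ + cos φ cos δ sin H₀ = 1.5703×0.04711×-0.00972 + 0.99889×0.99995×1.00000 = -0.000719 + 0.998840 = 0.998121.
Q̄ = (S₀/π) × [bracket] = (1361/π) × 0.998121 = 432.41 W/m².
Ratio Q̄_A / Q̄_B = 433.78 / 432.41 = 1.003.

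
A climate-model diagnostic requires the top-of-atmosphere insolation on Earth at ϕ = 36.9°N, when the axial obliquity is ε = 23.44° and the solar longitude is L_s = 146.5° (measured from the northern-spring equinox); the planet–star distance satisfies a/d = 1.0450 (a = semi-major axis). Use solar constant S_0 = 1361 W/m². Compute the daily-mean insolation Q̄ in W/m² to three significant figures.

Solar declination: sin δ = sin ε · sin L_s = sin 23.44° × sin 146.5° = 0.21955, so δ = +12.683°.
cos h₀ = −tan(+36.9°) tan(+12.683°) = -0.1690, h₀ = 1.7406 rad.
Bracket: h₀ sin ϕ sin δ + cos ϕ cos δ sin h₀ = 1.7406×0.60042×0.21955 + 0.79968×0.97560×0.98562 = 0.229450 + 0.768949 = 0.998399.
Inverse-square distance factor (a/d)² = 1.0450² = 1.092025.
Q̄ = (S_0/π) × 1.092025 × [bracket] = (1361/π) × 1.092025 × 0.998399 = 472.3 W/m².

Q̄ ≈ 472 W/m²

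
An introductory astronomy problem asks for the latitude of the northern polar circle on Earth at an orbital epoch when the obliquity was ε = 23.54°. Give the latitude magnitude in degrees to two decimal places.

66.46°

The polar circle is the lowest latitude that experiences at least one full rotation of continuous daylight at the northern-summer solstice; it lies at |φ| = 90° − ε = 90° − 23.54° = 66.46°.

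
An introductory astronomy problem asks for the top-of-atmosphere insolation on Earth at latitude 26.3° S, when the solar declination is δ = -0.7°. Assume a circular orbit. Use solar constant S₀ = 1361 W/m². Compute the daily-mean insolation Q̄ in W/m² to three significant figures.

cos H₀ = −tan(-26.3°) tan(-0.700°) = -0.0060, H₀ = 1.5768 rad.
Bracket: H₀ sin φ sin δ + cos φ cos δ sin H₀ = 1.5768×-0.44307×-0.01222 + 0.89649×0.99993×0.99998 = 0.008537 + 0.896409 = 0.904946.
Q̄ = (S₀/π) × [bracket] = (1361/π) × 0.904946 = 392.0 W/m².

Q̄ ≈ 392 W/m²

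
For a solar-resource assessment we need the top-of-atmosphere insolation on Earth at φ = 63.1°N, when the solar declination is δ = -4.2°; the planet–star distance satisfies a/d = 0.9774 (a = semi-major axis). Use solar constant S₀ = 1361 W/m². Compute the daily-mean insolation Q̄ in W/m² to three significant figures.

cos H₀ = −tan(+63.1°) tan(-4.200°) = 0.1447, H₀ = 1.4255 rad.
Bracket: H₀ sin φ sin δ + cos φ cos δ sin H₀ = 1.4255×0.89180×-0.07324 + 0.45243×0.99731×0.98947 = -0.093107 + 0.446462 = 0.353355.
Inverse-square distance factor (a/d)² = 0.9774² = 0.955311.
Q̄ = (S₀/π) × 0.955311 × [bracket] = (1361/π) × 0.955311 × 0.353355 = 146.2 W/m².

Q̄ ≈ 146 W/m²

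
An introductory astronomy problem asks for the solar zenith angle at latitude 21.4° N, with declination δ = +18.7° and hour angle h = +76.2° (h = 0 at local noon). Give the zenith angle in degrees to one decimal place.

θ_z = 70.9°

cos θ_z = sin φ sin δ + cos φ cos δ cos h = 0.116984 + 0.210364 = 0.327348.
θ_z = arccos(0.327348) = 70.9°.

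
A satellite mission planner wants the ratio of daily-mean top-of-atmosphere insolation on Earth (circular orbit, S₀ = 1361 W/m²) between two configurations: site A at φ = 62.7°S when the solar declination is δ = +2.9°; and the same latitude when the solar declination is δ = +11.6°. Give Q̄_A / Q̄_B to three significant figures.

Q̄_A / Q̄_B ≈ 1.90

— Configuration A (φ=-62.7°):
cos H₀ = −tan(-62.7°) tan(+2.900°) = 0.0981, H₀ = 1.4725 rad.
Bracket: H₀ sin φ sin δ + cos φ cos δ sin H₀ = 1.4725×-0.88862×0.05059 + 0.45865×0.99872×0.99517 = -0.066197 + 0.455850 = 0.389653.
Q̄ = (S₀/π) × [bracket] = (1361/π) × 0.389653 = 168.81 W/m².
— Configuration B (φ=-62.7°):
cos H₀ = −tan(-62.7°) tan(+11.600°) = 0.3977, H₀ = 1.1618 rad.
Bracket: H₀ sin φ sin δ + cos φ cos δ sin H₀ = 1.1618×-0.88862×0.20108 + 0.45865×0.97958×0.91751 = -0.207595 + 0.412223 = 0.204628.
Q̄ = (S₀/π) × [bracket] = (1361/π) × 0.204628 = 88.649 W/m².
Ratio Q̄_A / Q̄_B = 168.81 / 88.649 = 1.904.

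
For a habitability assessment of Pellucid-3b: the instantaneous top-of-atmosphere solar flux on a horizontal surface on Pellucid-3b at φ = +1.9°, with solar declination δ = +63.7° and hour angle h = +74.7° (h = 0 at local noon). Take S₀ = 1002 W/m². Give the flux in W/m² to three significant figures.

147 W/m²

cos θ_z = sin φ sin δ + cos φ cos δ cos h = 0.029723 + 0.116850 = 0.146573.
Flux = S₀ · cos θ_z = 1002 × 0.146573 = 146.9 W/m².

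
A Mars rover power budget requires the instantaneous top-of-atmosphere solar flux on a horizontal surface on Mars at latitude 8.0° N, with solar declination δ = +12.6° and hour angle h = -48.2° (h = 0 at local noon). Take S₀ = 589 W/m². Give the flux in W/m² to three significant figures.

397 W/m²

cos θ_z = sin φ sin δ + cos φ cos δ cos h = 0.030360 + 0.644150 = 0.674510.
Flux = S₀ · cos θ_z = 589 × 0.674510 = 397.3 W/m².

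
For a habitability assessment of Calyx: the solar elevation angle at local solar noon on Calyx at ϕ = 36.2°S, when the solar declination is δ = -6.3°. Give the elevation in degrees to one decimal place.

60.1°

At local noon the hour angle is zero, so the zenith angle equals |ϕ − δ| = |-36.2° − (-6.300°)| = 29.900°.
Elevation = 90° − 29.900° = 60.1°.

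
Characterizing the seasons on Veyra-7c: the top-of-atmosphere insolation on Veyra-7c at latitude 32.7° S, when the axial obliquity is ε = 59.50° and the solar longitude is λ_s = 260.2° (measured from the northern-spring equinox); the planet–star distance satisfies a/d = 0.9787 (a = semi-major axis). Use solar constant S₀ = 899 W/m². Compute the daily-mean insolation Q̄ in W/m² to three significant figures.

Solar declination: sin δ = sin ε · sin λ_s = sin 59.50° × sin 260.2° = -0.84906, so δ = -58.109°.
cos H₀ = −tan(-32.7°) tan(-58.109°) = -1.0318 ≤ −1 ⇒ polar day, H₀ = π.
Bracket: H₀ sin φ sin δ + cos φ cos δ sin H₀ = 3.1416×-0.54024×-0.84906 + 0.84151×0.52830×0.00000 = 1.441040 + 0.000000 = 1.441040.
Inverse-square distance factor (a/d)² = 0.9787² = 0.957854.
Q̄ = (S₀/π) × 0.957854 × [bracket] = (899/π) × 0.957854 × 1.441040 = 395.0 W/m².

Q̄ ≈ 395 W/m²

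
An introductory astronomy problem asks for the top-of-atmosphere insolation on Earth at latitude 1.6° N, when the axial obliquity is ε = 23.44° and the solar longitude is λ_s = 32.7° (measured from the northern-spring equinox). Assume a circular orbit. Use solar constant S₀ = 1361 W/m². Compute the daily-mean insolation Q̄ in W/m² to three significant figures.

Q̄ ≈ 427 W/m²

Solar declination: sin δ = sin ε · sin λ_s = sin 23.44° × sin 32.7° = 0.21490, so δ = +12.410°.
cos H₀ = −tan(+1.6°) tan(+12.410°) = -0.0061, H₀ = 1.5769 rad.
Bracket: H₀ sin φ sin δ + cos φ cos δ sin H₀ = 1.5769×0.02792×0.21490 + 0.99961×0.97664×0.99998 = 0.009461 + 0.976240 = 0.985701.
Q̄ = (S₀/π) × [bracket] = (1361/π) × 0.985701 = 427.0 W/m².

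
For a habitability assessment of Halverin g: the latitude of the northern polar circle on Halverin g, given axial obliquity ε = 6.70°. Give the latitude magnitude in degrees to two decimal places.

The polar circle is the lowest latitude that experiences at least one full rotation of continuous daylight at the northern-summer solstice; it lies at |ϕ| = 90° − ε = 90° − 6.70° = 83.30°.

83.30°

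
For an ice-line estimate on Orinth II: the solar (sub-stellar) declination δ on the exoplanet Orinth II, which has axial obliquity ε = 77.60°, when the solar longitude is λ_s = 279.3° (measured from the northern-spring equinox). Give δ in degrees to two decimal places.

sin δ = sin ε · sin λ_s = sin 77.60° × sin 279.3° = -0.963835.
δ = arcsin(-0.963835) = -74.54°.

δ = -74.54°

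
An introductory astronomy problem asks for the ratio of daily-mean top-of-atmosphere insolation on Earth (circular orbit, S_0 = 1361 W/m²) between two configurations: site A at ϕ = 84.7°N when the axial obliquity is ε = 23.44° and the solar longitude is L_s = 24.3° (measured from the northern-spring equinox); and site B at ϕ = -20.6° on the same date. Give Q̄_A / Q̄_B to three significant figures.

— Configuration A (ϕ=+84.7°):
Solar declination: sin δ = sin ε · sin L_s = sin 23.44° × sin 24.3° = 0.16370, so δ = +9.421°.
cos h₀ = −tan(+84.7°) tan(+9.421°) = -1.7887 ≤ −1 ⇒ polar day, h₀ = π.
Bracket: h₀ sin ϕ sin δ + cos ϕ cos δ sin h₀ = 3.1416×0.99572×0.16370 + 0.09237×0.98651×0.00000 = 0.512079 + 0.000000 = 0.512079.
Q̄ = (S_0/π) × [bracket] = (1361/π) × 0.512079 = 221.84 W/m².
— Configuration B (ϕ=-20.6°):
cos h₀ = −tan(-20.6°) tan(+9.421°) = 0.0624, h₀ = 1.5084 rad.
Bracket: h₀ sin ϕ sin δ + cos ϕ cos δ sin h₀ = 1.5084×-0.35184×0.16370 + 0.93606×0.98651×0.99805 = -0.086878 + 0.921632 = 0.834754.
Q̄ = (S_0/π) × [bracket] = (1361/π) × 0.834754 = 361.63 W/m².
Ratio Q̄_A / Q̄_B = 221.84 / 361.63 = 0.6134.

Q̄_A / Q̄_B ≈ 0.613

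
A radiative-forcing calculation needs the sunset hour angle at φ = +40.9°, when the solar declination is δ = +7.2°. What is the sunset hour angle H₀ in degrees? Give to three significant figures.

H₀ = 96.3°

cos H₀ = −tan φ · tan δ = −tan(+40.9°) × tan(+7.200°) = -0.1094, so H₀ = 1.6804 rad = 96.28°.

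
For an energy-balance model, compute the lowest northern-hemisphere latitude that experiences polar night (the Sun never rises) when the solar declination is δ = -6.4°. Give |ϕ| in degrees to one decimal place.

Polar night requires cos h₀ = −tan ϕ tan δ ≥ 1, i.e. tan ϕ tan δ ≤ −1.
The boundary is |tan ϕ| · |tan δ| = 1, so |ϕ| = 90° − |δ| = 90° − 6.4° = 83.6° in the northern hemisphere.

|ϕ| = 83.6°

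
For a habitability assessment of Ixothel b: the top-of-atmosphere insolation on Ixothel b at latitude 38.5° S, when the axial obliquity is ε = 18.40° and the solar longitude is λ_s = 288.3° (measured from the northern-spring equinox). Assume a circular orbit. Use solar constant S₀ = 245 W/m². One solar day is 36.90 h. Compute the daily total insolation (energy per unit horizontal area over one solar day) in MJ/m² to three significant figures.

11.0 MJ/m²

Solar declination: sin δ = sin ε · sin λ_s = sin 18.40° × sin 288.3° = -0.29969, so δ = -17.439°.
cos H₀ = −tan(-38.5°) tan(-17.439°) = -0.2499, H₀ = 1.8233 rad.
Bracket: H₀ sin φ sin δ + cos φ cos δ sin H₀ = 1.8233×-0.62251×-0.29969 + 0.78261×0.95404×0.96828 = 0.340155 + 0.722958 = 1.063113.
Q̄ = (S₀/π) × [bracket] = (245/π) × 1.063113 = 82.908 W/m².
Daily total = Q̄ × 36.90 h × 3600 s/h = 82.908 × 36.90 × 3600 / 10⁶ = 11.01 MJ/m².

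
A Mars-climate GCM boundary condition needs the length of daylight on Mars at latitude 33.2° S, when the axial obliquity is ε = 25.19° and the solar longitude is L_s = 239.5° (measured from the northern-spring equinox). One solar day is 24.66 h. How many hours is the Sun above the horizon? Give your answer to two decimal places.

14.38 h

Solar declination: sin δ = sin ε · sin L_s = sin 25.19° × sin 239.5° = -0.36673, so δ = -21.514°.
cos h₀ = −tan ϕ · tan δ = −tan(-33.2°) × tan(-21.514°) = -0.2580, so h₀ = 1.8317 rad = 104.95°.
Daylight = 2h₀/(2π) × 24.66 h = (1.8317/π) × 24.66 = 14.38 h.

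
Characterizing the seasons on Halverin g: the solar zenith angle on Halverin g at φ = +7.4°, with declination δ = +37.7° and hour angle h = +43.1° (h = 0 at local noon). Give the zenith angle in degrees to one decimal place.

θ_z = 49.3°

cos θ_z = sin φ sin δ + cos φ cos δ cos h = 0.078762 + 0.572910 = 0.651672.
θ_z = arccos(0.651672) = 49.3°.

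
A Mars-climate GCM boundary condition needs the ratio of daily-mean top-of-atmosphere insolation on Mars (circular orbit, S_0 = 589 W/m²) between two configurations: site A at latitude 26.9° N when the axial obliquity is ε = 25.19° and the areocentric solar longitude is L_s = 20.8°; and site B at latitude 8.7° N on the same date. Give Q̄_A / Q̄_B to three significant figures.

— Configuration A (ϕ=+26.9°):
sin δ = sin 25.19° × sin 20.8° = 0.15114, so δ = +8.693°.
cos h₀ = −tan(+26.9°) tan(+8.693°) = -0.0776, h₀ = 1.6484 rad.
Bracket: h₀ sin ϕ sin δ + cos ϕ cos δ sin h₀ = 1.6484×0.45243×0.15114 + 0.89180×0.98851×0.99699 = 0.112718 + 0.878900 = 0.991618.
Q̄ = (S_0/π) × [bracket] = (589/π) × 0.991618 = 185.91 W/m².
— Configuration B (ϕ=+8.7°):
cos h₀ = −tan(+8.7°) tan(+8.693°) = -0.0234, h₀ = 1.5942 rad.
Bracket: h₀ sin ϕ sin δ + cos ϕ cos δ sin h₀ = 1.5942×0.15126×0.15114 + 0.98849×0.98851×0.99973 = 0.036446 + 0.976868 = 1.013314.
Q̄ = (S_0/π) × [bracket] = (589/π) × 1.013314 = 189.98 W/m².
Ratio Q̄_A / Q̄_B = 185.91 / 189.98 = 0.9786.

Q̄_A / Q̄_B ≈ 0.979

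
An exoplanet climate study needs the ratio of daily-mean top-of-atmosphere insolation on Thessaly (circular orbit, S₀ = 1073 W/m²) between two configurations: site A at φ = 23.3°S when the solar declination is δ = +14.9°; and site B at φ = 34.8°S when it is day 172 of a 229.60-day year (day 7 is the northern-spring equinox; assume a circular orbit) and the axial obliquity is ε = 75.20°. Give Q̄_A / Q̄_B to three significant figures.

Q̄_A / Q̄_B ≈ 0.432

— Configuration A (φ=-23.3°):
cos H₀ = −tan(-23.3°) tan(+14.900°) = 0.1146, H₀ = 1.4560 rad.
Bracket: H₀ sin φ sin δ + cos φ cos δ sin H₀ = 1.4560×-0.39555×0.25713 + 0.91845×0.96638×0.99341 = -0.148087 + 0.881723 = 0.733636.
Q̄ = (S₀/π) × [bracket] = (1073/π) × 0.733636 = 250.57 W/m².
— Configuration B (φ=-34.8°):
Solar longitude: λ_s = 360° × (172 − 7)/229.60 = 258.711°.
sin δ = sin 75.20° × sin 258.711° = -0.94812, so δ = -71.463°.
cos H₀ = −tan(-34.8°) tan(-71.463°) = -2.0727 ≤ −1 ⇒ polar day, H₀ = π.
Bracket: H₀ sin φ sin δ + cos φ cos δ sin H₀ = 3.1416×-0.57071×-0.94812 + 0.82115×0.31792×0.00000 = 1.699925 + 0.000000 = 1.699925.
Q̄ = (S₀/π) × [bracket] = (1073/π) × 1.699925 = 580.60 W/m².
Ratio Q̄_A / Q̄_B = 250.57 / 580.60 = 0.4316.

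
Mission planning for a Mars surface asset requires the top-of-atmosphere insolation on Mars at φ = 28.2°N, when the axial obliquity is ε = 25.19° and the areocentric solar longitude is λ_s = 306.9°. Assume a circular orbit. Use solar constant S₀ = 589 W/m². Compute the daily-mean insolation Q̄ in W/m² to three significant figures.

sin δ = sin 25.19° × sin 306.9° = -0.34036, so δ = -19.899°.
cos H₀ = −tan(+28.2°) tan(-19.899°) = 0.1941, H₀ = 1.3755 rad.
Bracket: H₀ sin φ sin δ + cos φ cos δ sin H₀ = 1.3755×0.47255×-0.34036 + 0.88130×0.94029×0.98098 = -0.221231 + 0.812916 = 0.591685.
Q̄ = (S₀/π) × [bracket] = (589/π) × 0.591685 = 110.9 W/m².

Q̄ ≈ 111 W/m²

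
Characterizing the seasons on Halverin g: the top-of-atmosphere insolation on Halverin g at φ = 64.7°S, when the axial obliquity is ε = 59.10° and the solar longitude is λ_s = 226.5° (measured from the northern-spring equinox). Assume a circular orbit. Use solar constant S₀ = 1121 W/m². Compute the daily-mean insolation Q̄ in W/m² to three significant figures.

Q̄ ≈ 631 W/m²

Solar declination: sin δ = sin ε · sin λ_s = sin 59.10° × sin 226.5° = -0.62242, so δ = -38.493°.
cos H₀ = −tan(-64.7°) tan(-38.493°) = -1.6823 ≤ −1 ⇒ polar day, H₀ = π.
Bracket: H₀ sin φ sin δ + cos φ cos δ sin H₀ = 3.1416×-0.90408×-0.62242 + 0.42736×0.78268×0.00000 = 1.767833 + 0.000000 = 1.767833.
Q̄ = (S₀/π) × [bracket] = (1121/π) × 1.767833 = 630.8 W/m².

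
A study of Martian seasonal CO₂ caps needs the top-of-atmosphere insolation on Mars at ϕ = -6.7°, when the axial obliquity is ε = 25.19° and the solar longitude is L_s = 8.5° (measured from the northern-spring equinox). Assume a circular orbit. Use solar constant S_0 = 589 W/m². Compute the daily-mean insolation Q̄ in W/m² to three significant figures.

Solar declination: sin δ = sin ε · sin L_s = sin 25.19° × sin 8.5° = 0.06291, so δ = +3.607°.
cos h₀ = −tan(-6.7°) tan(+3.607°) = 0.0074, h₀ = 1.5634 rad.
Bracket: h₀ sin ϕ sin δ + cos ϕ cos δ sin h₀ = 1.5634×-0.11667×0.06291 + 0.99317×0.99802×0.99997 = -0.011475 + 0.991174 = 0.979699.
Q̄ = (S_0/π) × [bracket] = (589/π) × 0.979699 = 183.7 W/m².

Q̄ ≈ 184 W/m²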